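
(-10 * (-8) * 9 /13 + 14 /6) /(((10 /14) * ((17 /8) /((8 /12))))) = 252112 /9945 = 25.35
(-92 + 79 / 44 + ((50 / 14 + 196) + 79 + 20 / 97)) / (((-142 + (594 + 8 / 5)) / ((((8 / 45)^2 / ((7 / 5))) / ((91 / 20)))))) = 450704720 / 218509322031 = 0.00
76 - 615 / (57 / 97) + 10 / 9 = -165779 / 171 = -969.47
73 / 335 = 0.22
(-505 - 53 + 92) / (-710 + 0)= 233 / 355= 0.66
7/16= 0.44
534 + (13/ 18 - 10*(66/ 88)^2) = 38095/ 72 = 529.10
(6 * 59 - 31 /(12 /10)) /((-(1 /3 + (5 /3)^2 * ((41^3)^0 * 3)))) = -1969 /52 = -37.87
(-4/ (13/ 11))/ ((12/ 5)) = -55/ 39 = -1.41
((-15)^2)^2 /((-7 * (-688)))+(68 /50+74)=10338969 /120400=85.87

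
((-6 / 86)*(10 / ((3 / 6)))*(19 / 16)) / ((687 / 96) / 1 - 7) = -10.60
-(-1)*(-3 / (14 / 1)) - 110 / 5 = -311 / 14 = -22.21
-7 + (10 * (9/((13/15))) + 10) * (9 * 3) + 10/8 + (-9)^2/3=160945/52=3095.10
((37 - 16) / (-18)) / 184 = -7 / 1104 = -0.01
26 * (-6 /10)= -78 /5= -15.60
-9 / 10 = -0.90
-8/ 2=-4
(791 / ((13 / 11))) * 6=52206 / 13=4015.85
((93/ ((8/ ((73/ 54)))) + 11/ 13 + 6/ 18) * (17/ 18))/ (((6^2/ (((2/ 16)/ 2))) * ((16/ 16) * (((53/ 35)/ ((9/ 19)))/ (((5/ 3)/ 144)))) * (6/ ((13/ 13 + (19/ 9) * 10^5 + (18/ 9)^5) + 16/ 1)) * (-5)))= -35762622266665/ 50660013441024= -0.71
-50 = -50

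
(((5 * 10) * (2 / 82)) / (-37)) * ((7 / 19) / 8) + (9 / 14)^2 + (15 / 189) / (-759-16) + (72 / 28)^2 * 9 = 118057797289 / 1970196165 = 59.92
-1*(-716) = 716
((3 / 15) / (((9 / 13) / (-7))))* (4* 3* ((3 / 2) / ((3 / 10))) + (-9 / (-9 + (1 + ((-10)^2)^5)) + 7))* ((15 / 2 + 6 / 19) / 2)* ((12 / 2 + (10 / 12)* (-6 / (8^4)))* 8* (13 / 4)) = -128536453941444227679 / 1556479998754816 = -82581.50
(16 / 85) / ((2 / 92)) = 736 / 85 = 8.66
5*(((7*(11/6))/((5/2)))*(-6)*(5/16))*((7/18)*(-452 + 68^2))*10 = -14054425/18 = -780801.39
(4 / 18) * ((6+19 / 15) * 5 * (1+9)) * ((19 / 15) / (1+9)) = 4142 / 405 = 10.23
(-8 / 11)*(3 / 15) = -8 / 55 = -0.15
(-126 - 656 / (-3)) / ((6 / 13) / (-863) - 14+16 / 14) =-10916087 / 1514628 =-7.21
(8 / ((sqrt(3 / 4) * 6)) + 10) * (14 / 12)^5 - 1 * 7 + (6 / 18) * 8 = 16807 * sqrt(3) / 8748 + 67187 / 3888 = 20.61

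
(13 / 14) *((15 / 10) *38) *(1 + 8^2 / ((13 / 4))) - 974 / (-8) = 34075 / 28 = 1216.96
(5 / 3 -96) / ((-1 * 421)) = 0.22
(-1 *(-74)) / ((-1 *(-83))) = 74 / 83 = 0.89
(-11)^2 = 121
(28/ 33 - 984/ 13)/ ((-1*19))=32108/ 8151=3.94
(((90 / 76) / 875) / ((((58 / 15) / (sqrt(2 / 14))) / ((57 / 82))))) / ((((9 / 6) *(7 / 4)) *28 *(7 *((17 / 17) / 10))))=27 *sqrt(7) / 39967046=0.00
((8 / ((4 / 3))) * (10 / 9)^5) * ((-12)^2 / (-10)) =-320000 / 2187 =-146.32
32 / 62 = 16 / 31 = 0.52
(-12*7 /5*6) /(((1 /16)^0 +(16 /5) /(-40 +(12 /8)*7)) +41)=-14868 /6179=-2.41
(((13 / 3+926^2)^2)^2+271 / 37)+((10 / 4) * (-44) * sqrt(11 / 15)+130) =1620255168015438341889583918 / 2997 - 22 * sqrt(165) / 3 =540625681686832946910010.50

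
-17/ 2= -8.50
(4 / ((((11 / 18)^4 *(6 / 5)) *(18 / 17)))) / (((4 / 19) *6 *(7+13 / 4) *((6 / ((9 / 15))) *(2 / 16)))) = 837216 / 600281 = 1.39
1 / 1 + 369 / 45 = 46 / 5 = 9.20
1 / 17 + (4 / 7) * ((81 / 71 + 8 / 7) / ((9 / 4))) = 340031 / 532287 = 0.64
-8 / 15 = -0.53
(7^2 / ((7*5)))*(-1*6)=-8.40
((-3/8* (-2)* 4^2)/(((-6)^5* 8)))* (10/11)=-5/28512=-0.00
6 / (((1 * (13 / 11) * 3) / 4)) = 88 / 13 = 6.77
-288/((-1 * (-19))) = -288/19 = -15.16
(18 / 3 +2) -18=-10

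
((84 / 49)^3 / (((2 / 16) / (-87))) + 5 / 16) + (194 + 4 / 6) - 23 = -54897559 / 16464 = -3334.40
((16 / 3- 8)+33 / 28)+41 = 3319 / 84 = 39.51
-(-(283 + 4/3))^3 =22987054.70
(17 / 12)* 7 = 9.92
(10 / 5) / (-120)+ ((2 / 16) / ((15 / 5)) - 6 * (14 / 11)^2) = -46919 / 4840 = -9.69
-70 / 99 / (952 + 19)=-70 / 96129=-0.00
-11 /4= -2.75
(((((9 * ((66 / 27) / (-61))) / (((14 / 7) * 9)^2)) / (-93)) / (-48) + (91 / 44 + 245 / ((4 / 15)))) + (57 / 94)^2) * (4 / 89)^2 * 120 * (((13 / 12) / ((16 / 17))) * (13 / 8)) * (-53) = -751772109993434646415 / 33962327151907968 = -22135.47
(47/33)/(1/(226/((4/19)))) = 100909/66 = 1528.92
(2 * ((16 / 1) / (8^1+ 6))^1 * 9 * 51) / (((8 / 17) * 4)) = 7803 / 14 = 557.36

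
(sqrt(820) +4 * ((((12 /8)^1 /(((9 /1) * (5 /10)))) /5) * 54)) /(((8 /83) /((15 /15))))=747 /5 +83 * sqrt(205) /4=446.49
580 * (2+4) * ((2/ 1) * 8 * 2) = 111360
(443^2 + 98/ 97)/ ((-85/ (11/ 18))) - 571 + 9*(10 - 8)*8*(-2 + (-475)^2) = 535722668561/ 16490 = 32487730.05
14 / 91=2 / 13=0.15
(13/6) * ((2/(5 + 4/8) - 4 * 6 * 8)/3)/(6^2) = -6851/1782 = -3.84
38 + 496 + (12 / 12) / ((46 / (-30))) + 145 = 15602 / 23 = 678.35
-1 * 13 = -13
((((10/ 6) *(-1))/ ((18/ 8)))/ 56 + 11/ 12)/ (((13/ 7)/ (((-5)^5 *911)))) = -1944415625/ 1404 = -1384911.41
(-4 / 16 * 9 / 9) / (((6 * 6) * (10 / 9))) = -1 / 160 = -0.01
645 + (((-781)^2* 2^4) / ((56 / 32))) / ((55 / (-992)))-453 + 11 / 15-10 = -10561400077 / 105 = -100584762.64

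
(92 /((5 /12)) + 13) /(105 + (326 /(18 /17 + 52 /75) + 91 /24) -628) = -31338552 /44655685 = -0.70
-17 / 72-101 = -7289 / 72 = -101.24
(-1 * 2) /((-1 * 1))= 2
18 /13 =1.38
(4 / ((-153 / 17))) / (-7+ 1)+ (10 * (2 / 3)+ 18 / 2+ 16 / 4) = 533 / 27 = 19.74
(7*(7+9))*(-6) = -672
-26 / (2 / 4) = -52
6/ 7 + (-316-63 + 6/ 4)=-5273/ 14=-376.64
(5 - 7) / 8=-1 / 4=-0.25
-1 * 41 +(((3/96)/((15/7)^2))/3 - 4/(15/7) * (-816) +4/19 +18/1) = 615769411/410400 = 1500.41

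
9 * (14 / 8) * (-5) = -315 / 4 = -78.75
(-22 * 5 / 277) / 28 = -55 / 3878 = -0.01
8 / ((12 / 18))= 12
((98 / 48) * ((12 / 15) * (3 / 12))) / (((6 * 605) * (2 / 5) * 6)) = 49 / 1045440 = 0.00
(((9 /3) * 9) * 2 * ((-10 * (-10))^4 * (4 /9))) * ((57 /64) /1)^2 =3807421875 /2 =1903710937.50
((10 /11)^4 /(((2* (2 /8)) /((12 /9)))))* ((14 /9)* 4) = 4480000 /395307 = 11.33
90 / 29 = 3.10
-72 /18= -4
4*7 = 28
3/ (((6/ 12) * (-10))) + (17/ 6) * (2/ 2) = 67/ 30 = 2.23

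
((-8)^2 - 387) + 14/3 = -955/3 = -318.33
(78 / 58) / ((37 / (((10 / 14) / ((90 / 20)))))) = 130 / 22533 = 0.01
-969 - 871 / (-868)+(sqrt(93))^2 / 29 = -964.79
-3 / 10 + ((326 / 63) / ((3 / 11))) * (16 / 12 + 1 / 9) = 461077 / 17010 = 27.11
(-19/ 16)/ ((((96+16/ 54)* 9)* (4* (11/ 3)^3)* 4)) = -1539/ 885913600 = -0.00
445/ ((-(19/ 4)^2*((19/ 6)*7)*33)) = -14240/ 528143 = -0.03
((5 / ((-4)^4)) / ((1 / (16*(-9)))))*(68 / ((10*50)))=-153 / 400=-0.38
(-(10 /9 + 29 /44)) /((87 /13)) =-9113 /34452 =-0.26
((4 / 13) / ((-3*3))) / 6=-2 / 351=-0.01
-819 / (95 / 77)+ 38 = -625.82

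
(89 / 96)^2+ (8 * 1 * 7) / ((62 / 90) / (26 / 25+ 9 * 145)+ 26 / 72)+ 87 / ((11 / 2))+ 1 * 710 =37987892288441 / 43093214208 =881.53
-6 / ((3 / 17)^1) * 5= -170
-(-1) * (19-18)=1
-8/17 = -0.47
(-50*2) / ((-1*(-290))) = -10 / 29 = -0.34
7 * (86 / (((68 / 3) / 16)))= 7224 / 17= 424.94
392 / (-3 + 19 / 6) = 2352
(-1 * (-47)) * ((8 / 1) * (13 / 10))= 2444 / 5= 488.80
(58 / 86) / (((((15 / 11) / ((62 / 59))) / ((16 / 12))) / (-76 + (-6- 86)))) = -4430272 / 38055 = -116.42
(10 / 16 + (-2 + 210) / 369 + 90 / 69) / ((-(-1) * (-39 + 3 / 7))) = -0.06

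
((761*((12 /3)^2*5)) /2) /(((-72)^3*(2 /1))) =-3805 /93312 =-0.04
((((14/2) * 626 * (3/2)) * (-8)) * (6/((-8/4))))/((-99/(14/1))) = -245392/11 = -22308.36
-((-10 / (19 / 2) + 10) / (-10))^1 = 17 / 19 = 0.89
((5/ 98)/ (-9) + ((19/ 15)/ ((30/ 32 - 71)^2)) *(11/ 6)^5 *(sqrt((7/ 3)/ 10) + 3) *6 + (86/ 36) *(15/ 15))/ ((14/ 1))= 0.18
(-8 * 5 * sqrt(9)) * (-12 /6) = 240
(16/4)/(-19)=-4/19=-0.21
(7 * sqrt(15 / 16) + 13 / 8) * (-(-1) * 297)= 3861 / 8 + 2079 * sqrt(15) / 4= 2495.61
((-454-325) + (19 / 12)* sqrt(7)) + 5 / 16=-12459 / 16 + 19* sqrt(7) / 12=-774.50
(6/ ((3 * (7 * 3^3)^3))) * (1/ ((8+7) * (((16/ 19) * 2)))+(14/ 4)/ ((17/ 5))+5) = 49523/ 27545177520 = 0.00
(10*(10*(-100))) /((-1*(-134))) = -74.63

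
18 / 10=9 / 5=1.80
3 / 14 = 0.21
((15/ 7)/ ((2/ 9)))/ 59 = 135/ 826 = 0.16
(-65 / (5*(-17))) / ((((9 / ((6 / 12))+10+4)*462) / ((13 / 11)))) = 0.00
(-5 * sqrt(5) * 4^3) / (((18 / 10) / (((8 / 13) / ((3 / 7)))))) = -89600 * sqrt(5) / 351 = -570.80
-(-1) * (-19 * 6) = -114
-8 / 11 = -0.73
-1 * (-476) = 476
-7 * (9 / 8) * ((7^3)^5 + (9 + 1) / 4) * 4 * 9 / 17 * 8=-10767469504556394 / 17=-633380559091552.59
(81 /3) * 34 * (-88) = -80784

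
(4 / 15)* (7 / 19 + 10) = 788 / 285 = 2.76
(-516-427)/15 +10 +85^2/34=4789/30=159.63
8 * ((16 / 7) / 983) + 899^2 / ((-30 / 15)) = -5561230825 / 13762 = -404100.48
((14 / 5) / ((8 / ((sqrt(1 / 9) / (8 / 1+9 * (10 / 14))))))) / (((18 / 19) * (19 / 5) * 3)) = 49 / 65448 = 0.00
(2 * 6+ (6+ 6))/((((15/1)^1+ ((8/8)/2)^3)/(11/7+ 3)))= 6144/847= 7.25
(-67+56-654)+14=-651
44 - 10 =34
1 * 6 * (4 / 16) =3 / 2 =1.50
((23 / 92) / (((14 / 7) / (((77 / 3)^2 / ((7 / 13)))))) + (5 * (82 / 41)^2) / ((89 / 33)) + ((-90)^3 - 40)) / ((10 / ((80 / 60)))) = -4670660821 / 48060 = -97183.95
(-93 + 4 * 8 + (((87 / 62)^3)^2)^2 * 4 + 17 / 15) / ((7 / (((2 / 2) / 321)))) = 0.08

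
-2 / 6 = -1 / 3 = -0.33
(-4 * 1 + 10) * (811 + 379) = 7140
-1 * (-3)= 3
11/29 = 0.38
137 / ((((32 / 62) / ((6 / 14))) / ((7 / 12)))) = 4247 / 64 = 66.36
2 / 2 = 1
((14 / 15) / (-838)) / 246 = -7 / 1546110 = -0.00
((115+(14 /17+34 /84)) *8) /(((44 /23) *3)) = 1908701 /11781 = 162.02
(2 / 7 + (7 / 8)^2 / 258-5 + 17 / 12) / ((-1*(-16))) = -380809 / 1849344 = -0.21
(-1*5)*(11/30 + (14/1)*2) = -851/6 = -141.83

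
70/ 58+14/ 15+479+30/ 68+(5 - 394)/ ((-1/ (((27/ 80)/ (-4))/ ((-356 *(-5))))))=405687135503/ 842438400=481.56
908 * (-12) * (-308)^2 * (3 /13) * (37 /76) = -28683458496 /247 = -116127362.33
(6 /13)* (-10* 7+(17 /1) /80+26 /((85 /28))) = -249789 /8840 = -28.26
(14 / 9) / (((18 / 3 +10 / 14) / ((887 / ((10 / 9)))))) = 43463 / 235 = 184.95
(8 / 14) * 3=12 / 7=1.71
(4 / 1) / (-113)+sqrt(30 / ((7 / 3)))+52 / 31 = 5752 / 3503+3*sqrt(70) / 7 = 5.23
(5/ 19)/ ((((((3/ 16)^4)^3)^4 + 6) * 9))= 31385508676933403819178947116038332080511777222320172564480/ 6440306380506734463695519948211065756561078452165298596866027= 0.00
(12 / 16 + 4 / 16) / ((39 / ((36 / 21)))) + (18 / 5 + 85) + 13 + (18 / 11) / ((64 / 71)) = 16570041 / 160160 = 103.46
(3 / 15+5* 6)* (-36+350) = 47414 / 5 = 9482.80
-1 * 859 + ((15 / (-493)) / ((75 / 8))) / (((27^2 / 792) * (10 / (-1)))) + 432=-426284423 / 998325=-427.00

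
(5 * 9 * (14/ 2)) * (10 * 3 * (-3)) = -28350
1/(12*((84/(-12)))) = -1/84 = -0.01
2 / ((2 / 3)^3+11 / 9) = 54 / 41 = 1.32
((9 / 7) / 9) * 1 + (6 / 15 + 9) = 334 / 35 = 9.54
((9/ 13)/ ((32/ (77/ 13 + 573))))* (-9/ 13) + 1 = -7.67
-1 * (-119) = 119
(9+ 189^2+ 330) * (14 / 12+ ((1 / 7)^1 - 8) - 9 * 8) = -19863050 / 7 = -2837578.57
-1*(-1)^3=1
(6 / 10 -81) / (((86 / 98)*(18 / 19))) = -62377 / 645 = -96.71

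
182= 182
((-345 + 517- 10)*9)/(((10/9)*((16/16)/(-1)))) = -1312.20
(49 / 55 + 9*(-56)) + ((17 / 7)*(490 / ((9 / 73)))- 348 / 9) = 4509671 / 495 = 9110.45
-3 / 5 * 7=-21 / 5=-4.20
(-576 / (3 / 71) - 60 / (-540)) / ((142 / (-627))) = 25641583 / 426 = 60191.51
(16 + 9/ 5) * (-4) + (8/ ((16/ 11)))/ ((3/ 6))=-301/ 5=-60.20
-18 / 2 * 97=-873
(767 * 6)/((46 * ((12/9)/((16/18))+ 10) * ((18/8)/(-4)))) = -24544/1587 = -15.47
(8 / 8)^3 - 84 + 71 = -12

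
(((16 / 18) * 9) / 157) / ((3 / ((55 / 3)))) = 0.31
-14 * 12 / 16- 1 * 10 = -41 / 2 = -20.50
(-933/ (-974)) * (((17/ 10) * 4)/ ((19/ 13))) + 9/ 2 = 828771/ 92530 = 8.96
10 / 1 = 10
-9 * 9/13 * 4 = -324/13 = -24.92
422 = 422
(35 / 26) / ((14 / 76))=95 / 13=7.31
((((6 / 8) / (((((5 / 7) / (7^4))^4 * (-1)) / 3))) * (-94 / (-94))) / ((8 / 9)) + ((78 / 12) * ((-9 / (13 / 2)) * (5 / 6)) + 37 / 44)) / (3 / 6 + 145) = -2221021845397.49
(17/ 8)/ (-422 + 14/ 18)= -9/ 1784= -0.01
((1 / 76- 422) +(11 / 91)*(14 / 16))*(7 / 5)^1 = -5835459 / 9880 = -590.63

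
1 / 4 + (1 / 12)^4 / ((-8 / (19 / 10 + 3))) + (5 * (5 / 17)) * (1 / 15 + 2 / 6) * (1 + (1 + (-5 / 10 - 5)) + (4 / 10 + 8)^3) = 48906183611 / 141004800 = 346.84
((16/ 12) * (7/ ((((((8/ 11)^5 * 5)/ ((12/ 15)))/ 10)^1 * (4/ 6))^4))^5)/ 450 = 299102502135815485073372284125517760006864633977862257844324131475448092431046952823531083572214544353740015940005541/ 2208558830972980411979121875928648144784354871094523697652007751615774720000000000000000000000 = 135428813550801317015798.00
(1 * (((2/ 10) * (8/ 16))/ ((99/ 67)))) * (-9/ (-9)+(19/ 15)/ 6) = 7303/ 89100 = 0.08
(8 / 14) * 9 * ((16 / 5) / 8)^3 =288 / 875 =0.33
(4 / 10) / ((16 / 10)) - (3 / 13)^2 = 133 / 676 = 0.20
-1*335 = -335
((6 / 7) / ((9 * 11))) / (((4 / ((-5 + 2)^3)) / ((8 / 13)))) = -36 / 1001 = -0.04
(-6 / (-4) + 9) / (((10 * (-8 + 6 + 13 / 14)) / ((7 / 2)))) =-343 / 100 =-3.43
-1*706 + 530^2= 280194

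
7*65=455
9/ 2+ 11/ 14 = 37/ 7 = 5.29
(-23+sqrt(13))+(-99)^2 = 9781.61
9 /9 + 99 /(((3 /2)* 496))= 1.13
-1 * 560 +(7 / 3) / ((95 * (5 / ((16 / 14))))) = -559.99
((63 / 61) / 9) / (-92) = -7 / 5612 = -0.00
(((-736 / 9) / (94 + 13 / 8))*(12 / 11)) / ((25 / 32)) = -753664 / 631125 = -1.19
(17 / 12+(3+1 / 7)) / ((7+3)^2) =383 / 8400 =0.05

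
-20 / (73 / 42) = -840 / 73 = -11.51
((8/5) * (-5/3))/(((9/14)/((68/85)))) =-448/135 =-3.32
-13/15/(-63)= 13/945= 0.01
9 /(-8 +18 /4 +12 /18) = -54 /17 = -3.18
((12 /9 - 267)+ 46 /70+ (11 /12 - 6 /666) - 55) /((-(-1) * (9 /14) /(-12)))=9917686 /1665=5956.57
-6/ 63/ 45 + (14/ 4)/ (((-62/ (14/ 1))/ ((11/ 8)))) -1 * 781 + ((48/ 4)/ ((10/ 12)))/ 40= -1832059639/ 2343600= -781.73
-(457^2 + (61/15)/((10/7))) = -31327777/150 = -208851.85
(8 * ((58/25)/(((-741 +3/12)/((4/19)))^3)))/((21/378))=-34209792/4460625532751825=-0.00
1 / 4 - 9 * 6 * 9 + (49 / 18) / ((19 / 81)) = -36035 / 76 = -474.14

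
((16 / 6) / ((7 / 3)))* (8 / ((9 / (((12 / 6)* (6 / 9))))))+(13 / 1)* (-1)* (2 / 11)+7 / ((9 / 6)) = 3.66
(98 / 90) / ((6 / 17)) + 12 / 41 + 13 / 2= 54674 / 5535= 9.88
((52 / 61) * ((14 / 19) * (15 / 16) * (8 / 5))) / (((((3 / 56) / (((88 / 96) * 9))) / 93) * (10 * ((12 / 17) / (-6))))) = -66468402 / 5795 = -11469.96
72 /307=0.23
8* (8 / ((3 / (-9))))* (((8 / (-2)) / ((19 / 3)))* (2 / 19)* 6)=27648 / 361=76.59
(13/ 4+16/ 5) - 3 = 69/ 20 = 3.45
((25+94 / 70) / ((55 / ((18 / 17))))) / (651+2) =16596 / 21369425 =0.00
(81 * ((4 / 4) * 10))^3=531441000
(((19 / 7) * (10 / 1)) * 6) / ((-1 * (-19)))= 60 / 7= 8.57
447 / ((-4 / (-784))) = 87612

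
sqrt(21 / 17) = sqrt(357) / 17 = 1.11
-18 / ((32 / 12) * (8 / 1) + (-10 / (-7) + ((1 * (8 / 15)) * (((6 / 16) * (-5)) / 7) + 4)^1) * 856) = -189 / 47732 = -0.00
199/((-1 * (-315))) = 199/315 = 0.63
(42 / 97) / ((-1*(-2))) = 21 / 97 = 0.22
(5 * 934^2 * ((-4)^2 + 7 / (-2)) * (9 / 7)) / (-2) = -245350125 / 7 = -35050017.86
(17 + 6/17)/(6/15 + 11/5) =1475/221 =6.67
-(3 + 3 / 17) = -54 / 17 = -3.18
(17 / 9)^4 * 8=668168 / 6561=101.84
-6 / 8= -3 / 4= -0.75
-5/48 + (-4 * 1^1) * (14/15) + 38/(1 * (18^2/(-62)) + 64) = -232557/72880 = -3.19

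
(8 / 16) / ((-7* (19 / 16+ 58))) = -8 / 6629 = -0.00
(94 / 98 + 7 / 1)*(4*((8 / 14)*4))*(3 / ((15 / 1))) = 4992 / 343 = 14.55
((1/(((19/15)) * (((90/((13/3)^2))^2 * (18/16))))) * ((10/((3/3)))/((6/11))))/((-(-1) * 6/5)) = 1570855/3365793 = 0.47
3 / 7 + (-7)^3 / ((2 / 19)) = -45613 / 14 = -3258.07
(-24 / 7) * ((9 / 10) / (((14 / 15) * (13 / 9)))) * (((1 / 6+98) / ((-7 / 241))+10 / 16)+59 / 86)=5930598951 / 766948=7732.73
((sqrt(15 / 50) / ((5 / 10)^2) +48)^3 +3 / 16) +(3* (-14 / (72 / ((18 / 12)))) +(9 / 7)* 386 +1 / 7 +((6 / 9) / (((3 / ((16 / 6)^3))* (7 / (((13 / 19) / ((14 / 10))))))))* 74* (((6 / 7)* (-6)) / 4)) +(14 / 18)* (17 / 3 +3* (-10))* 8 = 69168* sqrt(30) / 25 +523651833493 / 4692240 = 126753.49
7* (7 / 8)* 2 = 49 / 4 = 12.25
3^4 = 81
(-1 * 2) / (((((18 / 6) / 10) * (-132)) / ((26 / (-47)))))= -0.03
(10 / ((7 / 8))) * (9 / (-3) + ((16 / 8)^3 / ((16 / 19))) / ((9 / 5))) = 1640 / 63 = 26.03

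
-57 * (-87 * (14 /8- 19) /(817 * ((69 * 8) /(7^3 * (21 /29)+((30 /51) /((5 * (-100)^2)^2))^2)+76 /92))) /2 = -53890065191812500000012012003 /3138072253500000000000189544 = -17.17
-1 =-1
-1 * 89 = -89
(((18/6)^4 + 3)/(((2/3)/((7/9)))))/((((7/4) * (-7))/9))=-72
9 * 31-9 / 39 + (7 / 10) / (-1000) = 36239909 / 130000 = 278.77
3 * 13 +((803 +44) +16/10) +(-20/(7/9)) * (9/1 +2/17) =388622/595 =653.15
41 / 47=0.87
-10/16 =-5/8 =-0.62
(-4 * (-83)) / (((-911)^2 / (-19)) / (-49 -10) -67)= 186086 / 377407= 0.49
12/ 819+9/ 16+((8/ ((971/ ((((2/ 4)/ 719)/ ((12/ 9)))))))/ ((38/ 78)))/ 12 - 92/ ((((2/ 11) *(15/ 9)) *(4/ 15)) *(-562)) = 42379621556663/ 16281359688048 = 2.60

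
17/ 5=3.40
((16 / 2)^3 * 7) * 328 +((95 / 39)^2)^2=2719651645057 / 2313441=1175587.21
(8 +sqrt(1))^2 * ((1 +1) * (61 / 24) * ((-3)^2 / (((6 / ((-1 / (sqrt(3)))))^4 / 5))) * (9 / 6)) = 2.38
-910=-910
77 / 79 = 0.97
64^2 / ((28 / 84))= 12288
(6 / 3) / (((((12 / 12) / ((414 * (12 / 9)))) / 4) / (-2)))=-8832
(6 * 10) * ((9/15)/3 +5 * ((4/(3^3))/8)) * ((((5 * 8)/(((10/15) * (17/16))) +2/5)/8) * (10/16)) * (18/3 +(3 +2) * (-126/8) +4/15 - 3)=-864780847/146880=-5887.67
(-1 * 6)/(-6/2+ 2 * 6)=-2/3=-0.67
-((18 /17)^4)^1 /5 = -104976 /417605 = -0.25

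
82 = 82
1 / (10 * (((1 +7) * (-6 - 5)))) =-1 / 880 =-0.00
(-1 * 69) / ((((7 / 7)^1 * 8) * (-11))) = 69 / 88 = 0.78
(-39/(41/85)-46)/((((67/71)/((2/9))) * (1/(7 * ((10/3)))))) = -51697940/74169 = -697.03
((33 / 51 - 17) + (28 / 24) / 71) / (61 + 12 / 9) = -0.26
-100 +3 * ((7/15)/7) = -499/5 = -99.80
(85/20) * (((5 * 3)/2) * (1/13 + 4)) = 13515/104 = 129.95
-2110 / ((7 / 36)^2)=-2734560 / 49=-55807.35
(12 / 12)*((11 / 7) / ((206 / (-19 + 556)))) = 5907 / 1442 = 4.10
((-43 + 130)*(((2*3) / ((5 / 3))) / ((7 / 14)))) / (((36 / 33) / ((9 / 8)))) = 25839 / 40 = 645.98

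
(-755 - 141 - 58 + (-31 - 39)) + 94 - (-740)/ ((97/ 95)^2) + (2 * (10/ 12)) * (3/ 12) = -24815395/ 112908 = -219.78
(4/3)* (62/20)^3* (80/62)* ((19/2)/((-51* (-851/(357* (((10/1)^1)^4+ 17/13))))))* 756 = 8375402861784/276575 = 30282573.85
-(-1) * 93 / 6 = 31 / 2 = 15.50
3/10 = 0.30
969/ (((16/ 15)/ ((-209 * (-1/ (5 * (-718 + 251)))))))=-607563/ 7472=-81.31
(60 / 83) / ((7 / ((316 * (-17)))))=-322320 / 581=-554.77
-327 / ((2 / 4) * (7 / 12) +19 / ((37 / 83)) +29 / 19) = -5517144 / 749785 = -7.36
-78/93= -26/31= -0.84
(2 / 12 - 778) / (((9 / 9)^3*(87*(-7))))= 4667 / 3654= 1.28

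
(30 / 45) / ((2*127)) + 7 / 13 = 0.54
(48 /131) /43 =48 /5633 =0.01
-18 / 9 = -2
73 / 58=1.26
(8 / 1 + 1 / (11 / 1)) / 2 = 89 / 22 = 4.05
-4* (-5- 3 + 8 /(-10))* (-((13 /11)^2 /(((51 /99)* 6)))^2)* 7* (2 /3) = -1599416 /47685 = -33.54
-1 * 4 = -4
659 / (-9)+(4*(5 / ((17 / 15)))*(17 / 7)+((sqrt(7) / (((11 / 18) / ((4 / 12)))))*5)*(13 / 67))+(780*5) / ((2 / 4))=390*sqrt(7) / 737+489487 / 63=7771.03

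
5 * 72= 360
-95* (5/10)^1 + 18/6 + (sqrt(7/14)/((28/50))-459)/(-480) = -6967/160-5* sqrt(2)/2688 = -43.55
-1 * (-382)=382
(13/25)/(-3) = -13/75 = -0.17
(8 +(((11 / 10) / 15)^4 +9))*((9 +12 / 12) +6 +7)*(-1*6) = -2346.00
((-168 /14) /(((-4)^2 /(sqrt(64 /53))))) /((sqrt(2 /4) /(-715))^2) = -6134700 * sqrt(53) /53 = -842665.85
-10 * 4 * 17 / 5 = -136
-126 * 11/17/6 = -231/17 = -13.59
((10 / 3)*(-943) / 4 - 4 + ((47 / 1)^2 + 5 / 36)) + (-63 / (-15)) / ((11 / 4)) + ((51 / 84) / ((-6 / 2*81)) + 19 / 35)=265953137 / 187110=1421.37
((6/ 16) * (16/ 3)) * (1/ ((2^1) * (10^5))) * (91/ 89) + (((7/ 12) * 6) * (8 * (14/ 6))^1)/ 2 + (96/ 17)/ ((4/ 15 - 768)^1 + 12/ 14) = 596831570251301/ 18274467900000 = 32.66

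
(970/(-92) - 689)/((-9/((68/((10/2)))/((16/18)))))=547043/460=1189.22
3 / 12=1 / 4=0.25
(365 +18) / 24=383 / 24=15.96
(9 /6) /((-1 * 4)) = -3 /8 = -0.38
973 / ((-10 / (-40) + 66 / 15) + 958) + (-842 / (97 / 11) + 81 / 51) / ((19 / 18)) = -53048987330 / 603215743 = -87.94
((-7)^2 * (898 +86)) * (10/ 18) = 80360/ 3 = 26786.67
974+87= 1061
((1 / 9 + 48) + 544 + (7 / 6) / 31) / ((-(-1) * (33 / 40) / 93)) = 6608380 / 99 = 66751.31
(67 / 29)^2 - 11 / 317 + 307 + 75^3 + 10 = 112556534386 / 266597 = 422197.30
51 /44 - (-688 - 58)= 32875 /44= 747.16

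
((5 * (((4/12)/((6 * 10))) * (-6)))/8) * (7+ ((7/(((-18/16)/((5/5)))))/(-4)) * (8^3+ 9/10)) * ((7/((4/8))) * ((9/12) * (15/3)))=-126763/144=-880.30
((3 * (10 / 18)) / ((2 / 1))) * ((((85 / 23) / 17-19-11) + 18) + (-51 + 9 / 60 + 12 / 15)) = -9481 / 184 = -51.53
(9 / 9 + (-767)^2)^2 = 346085124100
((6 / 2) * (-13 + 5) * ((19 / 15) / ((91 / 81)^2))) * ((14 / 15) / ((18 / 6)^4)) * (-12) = 98496 / 29575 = 3.33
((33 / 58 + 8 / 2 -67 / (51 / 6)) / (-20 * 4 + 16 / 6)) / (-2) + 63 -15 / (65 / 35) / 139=62.92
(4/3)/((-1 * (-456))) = 0.00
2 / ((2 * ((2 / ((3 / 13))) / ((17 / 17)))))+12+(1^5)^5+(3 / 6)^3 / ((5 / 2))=3423 / 260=13.17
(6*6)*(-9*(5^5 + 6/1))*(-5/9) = 563580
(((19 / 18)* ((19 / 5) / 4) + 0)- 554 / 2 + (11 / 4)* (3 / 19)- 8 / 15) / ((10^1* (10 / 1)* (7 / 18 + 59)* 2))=-1888499 / 81244000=-0.02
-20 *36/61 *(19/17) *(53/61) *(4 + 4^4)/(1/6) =-1131062400/63257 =-17880.43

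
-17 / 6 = -2.83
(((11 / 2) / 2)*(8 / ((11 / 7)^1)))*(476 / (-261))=-6664 / 261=-25.53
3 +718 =721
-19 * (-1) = 19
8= 8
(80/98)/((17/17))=0.82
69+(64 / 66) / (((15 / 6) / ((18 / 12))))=3827 / 55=69.58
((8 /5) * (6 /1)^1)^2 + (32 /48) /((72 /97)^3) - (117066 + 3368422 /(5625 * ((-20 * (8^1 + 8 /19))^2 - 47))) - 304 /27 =-418478454396146201911 /3577243707360000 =-116983.49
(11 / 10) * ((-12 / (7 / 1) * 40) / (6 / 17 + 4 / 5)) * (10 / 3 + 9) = -276760 / 343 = -806.88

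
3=3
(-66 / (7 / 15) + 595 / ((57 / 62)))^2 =255797.64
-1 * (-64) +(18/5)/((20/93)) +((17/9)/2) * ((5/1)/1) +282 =82679/225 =367.46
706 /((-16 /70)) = -12355 /4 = -3088.75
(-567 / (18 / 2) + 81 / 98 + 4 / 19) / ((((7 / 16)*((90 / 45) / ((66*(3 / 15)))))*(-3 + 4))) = -6091800 / 6517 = -934.76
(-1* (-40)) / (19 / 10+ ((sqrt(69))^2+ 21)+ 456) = 400 / 5479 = 0.07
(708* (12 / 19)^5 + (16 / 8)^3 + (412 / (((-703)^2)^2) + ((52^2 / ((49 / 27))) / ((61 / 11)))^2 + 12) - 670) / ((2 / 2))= 2968962800012595432920390 / 41459754975296556619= 71610.72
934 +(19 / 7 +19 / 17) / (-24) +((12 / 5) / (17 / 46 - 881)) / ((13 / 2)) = 13933652639 / 14920815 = 933.84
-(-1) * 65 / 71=65 / 71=0.92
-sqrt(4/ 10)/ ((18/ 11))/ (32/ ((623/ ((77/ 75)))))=-445*sqrt(10)/ 192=-7.33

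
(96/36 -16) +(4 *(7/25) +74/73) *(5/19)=-265718/20805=-12.77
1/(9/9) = 1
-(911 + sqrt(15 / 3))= -911 - sqrt(5)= -913.24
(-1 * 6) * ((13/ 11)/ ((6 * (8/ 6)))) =-39/ 44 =-0.89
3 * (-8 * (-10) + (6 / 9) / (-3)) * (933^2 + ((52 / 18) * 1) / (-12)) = 208336976.38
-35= -35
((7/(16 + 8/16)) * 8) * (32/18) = 6.03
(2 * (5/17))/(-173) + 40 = 117630/2941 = 40.00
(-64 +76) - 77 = -65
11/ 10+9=101/ 10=10.10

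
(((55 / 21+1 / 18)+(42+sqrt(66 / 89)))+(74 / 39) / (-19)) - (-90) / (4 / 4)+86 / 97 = sqrt(5874) / 89+408935287 / 3018834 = 136.32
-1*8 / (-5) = 1.60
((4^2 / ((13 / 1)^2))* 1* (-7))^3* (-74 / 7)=14852096 / 4826809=3.08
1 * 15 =15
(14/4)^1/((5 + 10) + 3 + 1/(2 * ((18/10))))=9/47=0.19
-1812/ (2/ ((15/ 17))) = -13590/ 17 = -799.41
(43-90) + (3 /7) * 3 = -320 /7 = -45.71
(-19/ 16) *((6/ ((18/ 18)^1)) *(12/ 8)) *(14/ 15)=-399/ 40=-9.98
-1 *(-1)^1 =1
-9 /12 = -3 /4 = -0.75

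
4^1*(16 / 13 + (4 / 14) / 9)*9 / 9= 4136 / 819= 5.05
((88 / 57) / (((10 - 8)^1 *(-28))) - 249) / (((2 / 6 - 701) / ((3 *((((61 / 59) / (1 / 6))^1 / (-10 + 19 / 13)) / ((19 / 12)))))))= -2836586376 / 5797779491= -0.49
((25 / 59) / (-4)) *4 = -25 / 59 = -0.42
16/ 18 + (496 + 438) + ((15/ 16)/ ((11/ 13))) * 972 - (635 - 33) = 1409.82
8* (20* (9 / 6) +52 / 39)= 752 / 3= 250.67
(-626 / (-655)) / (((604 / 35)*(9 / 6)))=2191 / 59343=0.04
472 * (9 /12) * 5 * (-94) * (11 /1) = -1830180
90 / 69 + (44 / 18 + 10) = 13.75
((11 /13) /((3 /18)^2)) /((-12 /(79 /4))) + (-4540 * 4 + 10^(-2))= -11836581 /650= -18210.12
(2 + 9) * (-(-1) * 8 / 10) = 44 / 5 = 8.80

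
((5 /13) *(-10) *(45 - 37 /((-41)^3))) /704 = -0.25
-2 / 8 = -1 / 4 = -0.25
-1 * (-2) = 2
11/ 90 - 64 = -5749/ 90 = -63.88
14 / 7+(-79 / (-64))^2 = 14433 / 4096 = 3.52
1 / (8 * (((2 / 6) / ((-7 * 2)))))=-21 / 4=-5.25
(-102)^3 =-1061208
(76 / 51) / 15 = 76 / 765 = 0.10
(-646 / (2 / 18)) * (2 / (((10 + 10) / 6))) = -17442 / 5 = -3488.40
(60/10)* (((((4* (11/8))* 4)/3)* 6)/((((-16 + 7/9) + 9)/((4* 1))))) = -1188/7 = -169.71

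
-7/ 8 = -0.88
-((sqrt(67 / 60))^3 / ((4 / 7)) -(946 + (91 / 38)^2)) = 1374305 / 1444 -469* sqrt(1005) / 7200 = 949.67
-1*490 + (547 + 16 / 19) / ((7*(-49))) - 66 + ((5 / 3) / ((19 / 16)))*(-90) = -636723 / 931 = -683.91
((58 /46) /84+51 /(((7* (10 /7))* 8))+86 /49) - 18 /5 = -322517 /270480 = -1.19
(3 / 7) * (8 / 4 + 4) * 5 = 90 / 7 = 12.86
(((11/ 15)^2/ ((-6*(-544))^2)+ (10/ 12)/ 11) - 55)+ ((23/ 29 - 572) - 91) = -548367972671801/ 764669030400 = -717.13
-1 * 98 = -98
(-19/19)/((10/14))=-7/5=-1.40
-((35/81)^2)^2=-1500625/43046721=-0.03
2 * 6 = 12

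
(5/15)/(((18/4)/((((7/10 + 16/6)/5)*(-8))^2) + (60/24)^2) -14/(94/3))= 15342304/274241109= 0.06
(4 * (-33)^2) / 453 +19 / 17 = 10.73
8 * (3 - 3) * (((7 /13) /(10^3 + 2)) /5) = 0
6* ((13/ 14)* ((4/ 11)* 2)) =312/ 77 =4.05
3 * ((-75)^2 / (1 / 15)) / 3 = 84375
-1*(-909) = 909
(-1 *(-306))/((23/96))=29376/23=1277.22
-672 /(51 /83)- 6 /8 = -1094.40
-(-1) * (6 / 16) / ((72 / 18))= 3 / 32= 0.09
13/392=0.03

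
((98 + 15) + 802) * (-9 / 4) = -8235 / 4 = -2058.75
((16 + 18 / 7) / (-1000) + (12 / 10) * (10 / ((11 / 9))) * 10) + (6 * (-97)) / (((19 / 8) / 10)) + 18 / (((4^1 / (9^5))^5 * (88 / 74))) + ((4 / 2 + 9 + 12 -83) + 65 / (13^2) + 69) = 10611684565935143466251.34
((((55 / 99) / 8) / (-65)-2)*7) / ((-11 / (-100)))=-327775 / 2574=-127.34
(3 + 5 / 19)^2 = 3844 / 361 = 10.65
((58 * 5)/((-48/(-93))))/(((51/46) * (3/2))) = 103385/306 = 337.86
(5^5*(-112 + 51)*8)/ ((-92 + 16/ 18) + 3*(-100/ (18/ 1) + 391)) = -13725000/ 9587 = -1431.63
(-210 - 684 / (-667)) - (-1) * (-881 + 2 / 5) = -3633731 / 3335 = -1089.57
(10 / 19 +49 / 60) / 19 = 1531 / 21660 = 0.07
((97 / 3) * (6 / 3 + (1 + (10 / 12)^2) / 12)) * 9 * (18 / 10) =1121.56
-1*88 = -88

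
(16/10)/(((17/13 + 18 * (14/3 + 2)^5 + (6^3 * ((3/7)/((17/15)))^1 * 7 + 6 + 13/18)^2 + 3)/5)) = 9738144/695898081373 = 0.00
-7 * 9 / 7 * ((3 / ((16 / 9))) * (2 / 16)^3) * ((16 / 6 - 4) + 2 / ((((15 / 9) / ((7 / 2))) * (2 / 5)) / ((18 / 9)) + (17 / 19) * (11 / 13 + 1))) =207603 / 37117952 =0.01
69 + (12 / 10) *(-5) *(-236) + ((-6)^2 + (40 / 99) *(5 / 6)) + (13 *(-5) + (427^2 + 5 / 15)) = 54584344 / 297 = 183785.67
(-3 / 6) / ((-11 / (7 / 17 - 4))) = -61 / 374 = -0.16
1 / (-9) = -1 / 9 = -0.11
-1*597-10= -607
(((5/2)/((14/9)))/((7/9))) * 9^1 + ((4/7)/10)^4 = 111628189/6002500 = 18.60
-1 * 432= -432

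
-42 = -42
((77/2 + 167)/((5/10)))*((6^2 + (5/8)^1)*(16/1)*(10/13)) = 2408460/13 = 185266.15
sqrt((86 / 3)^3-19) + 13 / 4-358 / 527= 5419 / 2108 + sqrt(1906629) / 9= 155.99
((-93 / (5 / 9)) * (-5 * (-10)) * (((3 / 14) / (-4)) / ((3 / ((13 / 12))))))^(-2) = 0.00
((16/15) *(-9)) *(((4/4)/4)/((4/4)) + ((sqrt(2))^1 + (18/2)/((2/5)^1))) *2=-2184/5 - 96 *sqrt(2)/5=-463.95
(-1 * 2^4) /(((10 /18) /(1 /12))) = -12 /5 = -2.40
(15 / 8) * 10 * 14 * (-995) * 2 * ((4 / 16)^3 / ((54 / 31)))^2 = -167334125 / 3981312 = -42.03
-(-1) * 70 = 70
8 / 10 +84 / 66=114 / 55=2.07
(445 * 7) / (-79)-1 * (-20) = -1535 / 79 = -19.43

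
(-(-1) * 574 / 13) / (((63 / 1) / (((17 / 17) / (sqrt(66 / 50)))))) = 410 * sqrt(33) / 3861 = 0.61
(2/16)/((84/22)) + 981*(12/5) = 3955447/1680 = 2354.43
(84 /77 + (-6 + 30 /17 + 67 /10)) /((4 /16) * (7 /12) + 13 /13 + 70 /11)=2616 /5525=0.47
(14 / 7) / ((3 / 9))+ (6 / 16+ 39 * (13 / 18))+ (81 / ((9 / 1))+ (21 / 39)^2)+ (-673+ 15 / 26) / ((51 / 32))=-26069435 / 68952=-378.08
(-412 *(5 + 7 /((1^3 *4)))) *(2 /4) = -2781 /2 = -1390.50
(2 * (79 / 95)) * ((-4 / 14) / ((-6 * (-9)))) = -158 / 17955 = -0.01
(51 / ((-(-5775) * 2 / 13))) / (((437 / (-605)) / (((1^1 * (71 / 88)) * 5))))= -15691 / 48944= -0.32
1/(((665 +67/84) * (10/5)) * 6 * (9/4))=28/503343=0.00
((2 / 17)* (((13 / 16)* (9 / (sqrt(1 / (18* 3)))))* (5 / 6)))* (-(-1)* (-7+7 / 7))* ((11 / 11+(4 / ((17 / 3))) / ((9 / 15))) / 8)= -64935* sqrt(6) / 18496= -8.60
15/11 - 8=-73/11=-6.64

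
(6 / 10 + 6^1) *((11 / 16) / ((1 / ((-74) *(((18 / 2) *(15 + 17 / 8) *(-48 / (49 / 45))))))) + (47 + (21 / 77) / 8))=4471922643 / 1960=2281593.19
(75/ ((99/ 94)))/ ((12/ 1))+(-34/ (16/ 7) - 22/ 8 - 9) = -16387/ 792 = -20.69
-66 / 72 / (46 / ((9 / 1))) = -33 / 184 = -0.18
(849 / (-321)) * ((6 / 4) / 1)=-849 / 214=-3.97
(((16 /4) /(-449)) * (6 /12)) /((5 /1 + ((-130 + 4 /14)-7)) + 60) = 7 /112699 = 0.00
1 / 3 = 0.33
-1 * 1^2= -1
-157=-157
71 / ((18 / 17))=1207 / 18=67.06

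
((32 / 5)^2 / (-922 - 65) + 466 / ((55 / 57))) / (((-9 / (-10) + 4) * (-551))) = -262144412 / 1465640715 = -0.18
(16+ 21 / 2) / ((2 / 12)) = 159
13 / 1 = 13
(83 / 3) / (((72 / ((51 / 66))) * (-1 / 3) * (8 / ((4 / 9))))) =-1411 / 28512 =-0.05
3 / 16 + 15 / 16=9 / 8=1.12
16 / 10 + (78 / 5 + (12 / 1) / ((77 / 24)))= 8062 / 385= 20.94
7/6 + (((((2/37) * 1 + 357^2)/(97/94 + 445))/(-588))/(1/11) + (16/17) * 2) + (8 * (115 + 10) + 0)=1289264517871/1292232067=997.70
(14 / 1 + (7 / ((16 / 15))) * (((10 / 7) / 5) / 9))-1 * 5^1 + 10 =461 / 24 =19.21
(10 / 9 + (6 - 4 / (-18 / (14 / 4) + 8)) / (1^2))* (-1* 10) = -514 / 9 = -57.11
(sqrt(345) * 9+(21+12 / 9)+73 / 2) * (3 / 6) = 353 / 12+9 * sqrt(345) / 2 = 113.00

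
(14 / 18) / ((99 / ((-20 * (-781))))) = 122.72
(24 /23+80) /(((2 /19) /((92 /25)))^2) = 61907168 /625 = 99051.47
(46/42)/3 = 23/63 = 0.37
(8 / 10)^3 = 64 / 125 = 0.51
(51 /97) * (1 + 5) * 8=2448 /97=25.24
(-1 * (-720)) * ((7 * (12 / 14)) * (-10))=-43200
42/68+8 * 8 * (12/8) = 3285/34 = 96.62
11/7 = 1.57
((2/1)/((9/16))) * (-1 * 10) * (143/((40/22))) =-25168/9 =-2796.44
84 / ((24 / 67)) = 469 / 2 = 234.50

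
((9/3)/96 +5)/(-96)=-161/3072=-0.05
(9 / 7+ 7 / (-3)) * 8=-176 / 21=-8.38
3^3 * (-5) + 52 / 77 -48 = -14039 / 77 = -182.32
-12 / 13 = -0.92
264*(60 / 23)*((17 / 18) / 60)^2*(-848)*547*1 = -737299112 / 9315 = -79151.81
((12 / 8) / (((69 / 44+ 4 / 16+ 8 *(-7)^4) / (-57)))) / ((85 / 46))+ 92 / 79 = 549670261 / 472977740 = 1.16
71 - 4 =67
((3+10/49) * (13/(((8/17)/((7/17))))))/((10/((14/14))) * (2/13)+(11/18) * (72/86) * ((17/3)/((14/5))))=3422757/241720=14.16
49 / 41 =1.20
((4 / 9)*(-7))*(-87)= 812 / 3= 270.67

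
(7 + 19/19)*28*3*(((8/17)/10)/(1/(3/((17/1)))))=8064/1445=5.58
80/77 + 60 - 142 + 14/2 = -5695/77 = -73.96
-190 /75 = -2.53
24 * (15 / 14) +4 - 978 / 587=115250 / 4109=28.05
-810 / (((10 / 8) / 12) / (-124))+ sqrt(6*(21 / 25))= 3*sqrt(14) / 5+ 964224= 964226.24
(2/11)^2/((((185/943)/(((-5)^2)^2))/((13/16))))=1532375/17908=85.57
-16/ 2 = -8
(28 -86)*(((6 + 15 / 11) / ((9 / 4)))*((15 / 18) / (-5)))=348 / 11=31.64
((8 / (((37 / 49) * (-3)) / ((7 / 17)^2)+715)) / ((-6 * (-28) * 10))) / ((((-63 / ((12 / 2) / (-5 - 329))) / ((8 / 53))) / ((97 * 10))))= 9506 / 33549104781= 0.00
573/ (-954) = -191/ 318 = -0.60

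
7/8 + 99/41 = 1079/328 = 3.29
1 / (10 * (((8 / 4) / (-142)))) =-71 / 10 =-7.10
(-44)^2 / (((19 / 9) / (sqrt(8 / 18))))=11616 / 19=611.37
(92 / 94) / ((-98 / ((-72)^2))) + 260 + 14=222.23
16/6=8/3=2.67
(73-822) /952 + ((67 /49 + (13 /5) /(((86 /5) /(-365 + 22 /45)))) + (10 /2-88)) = -1773297553 /12894840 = -137.52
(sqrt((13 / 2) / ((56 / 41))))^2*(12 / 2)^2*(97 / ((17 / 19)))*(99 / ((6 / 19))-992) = -12601955.83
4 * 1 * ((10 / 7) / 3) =1.90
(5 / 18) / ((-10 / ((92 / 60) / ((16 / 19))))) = -437 / 8640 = -0.05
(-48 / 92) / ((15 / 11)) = -44 / 115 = -0.38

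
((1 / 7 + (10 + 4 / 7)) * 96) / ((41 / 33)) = 237600 / 287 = 827.87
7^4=2401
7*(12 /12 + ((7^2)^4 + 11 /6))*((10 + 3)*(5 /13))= 1210608805 /6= 201768134.17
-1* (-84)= 84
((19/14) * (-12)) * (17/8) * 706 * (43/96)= -10943.79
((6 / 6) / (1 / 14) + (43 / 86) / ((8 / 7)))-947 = -14921 / 16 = -932.56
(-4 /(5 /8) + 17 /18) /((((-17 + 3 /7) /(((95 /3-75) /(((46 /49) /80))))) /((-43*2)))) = 1882857340 /18009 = 104550.91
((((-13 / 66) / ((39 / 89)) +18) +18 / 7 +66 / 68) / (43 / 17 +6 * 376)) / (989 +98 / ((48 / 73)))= 0.00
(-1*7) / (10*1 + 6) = -7 / 16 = -0.44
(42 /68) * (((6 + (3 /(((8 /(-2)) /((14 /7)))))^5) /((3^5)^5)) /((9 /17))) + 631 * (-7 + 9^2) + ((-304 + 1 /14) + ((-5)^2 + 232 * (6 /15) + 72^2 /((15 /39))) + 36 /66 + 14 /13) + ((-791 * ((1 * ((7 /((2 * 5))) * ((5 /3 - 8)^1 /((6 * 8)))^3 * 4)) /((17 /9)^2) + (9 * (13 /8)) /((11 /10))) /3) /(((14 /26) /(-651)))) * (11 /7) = 16864693872749258333204217977 /2509939451260477716480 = 6719163.63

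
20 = 20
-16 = -16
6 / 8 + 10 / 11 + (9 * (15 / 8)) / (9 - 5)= 2069 / 352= 5.88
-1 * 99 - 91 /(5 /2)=-677 /5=-135.40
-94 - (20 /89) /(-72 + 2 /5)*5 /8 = -5989931 /63724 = -94.00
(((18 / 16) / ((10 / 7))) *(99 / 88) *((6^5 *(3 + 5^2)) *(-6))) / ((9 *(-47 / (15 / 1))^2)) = -28934010 / 2209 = -13098.24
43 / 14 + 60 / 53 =3119 / 742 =4.20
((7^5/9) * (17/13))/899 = 285719/105183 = 2.72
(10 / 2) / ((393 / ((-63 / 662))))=-105 / 86722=-0.00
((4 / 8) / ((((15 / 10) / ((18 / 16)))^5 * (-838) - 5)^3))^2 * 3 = 617673396283947 / 1610685453205690369429331264933924356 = 0.00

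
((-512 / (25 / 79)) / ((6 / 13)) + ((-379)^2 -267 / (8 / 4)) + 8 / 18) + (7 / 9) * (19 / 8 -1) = 252006337 / 1800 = 140003.52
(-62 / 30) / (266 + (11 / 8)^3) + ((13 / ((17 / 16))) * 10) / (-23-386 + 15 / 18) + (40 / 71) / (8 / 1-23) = -2103782227256 / 6097652237835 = -0.35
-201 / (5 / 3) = -603 / 5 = -120.60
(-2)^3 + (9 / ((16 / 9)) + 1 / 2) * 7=495 / 16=30.94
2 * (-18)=-36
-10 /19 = -0.53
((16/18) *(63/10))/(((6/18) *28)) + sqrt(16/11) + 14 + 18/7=18.38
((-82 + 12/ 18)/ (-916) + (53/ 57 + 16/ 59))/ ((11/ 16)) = 5297664/ 2823799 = 1.88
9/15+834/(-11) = -4137/55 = -75.22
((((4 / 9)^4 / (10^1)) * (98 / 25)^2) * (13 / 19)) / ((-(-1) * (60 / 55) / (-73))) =-3208196992 / 1168678125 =-2.75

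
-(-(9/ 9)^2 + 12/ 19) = 7/ 19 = 0.37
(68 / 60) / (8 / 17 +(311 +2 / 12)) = 0.00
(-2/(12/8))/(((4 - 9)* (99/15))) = 0.04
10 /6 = 5 /3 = 1.67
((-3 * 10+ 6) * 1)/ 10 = -12/ 5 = -2.40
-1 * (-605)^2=-366025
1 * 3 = 3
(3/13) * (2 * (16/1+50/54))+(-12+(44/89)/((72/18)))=-42323/10413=-4.06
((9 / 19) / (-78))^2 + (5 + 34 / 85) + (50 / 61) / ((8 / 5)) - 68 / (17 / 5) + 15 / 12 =-955520213 / 74430980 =-12.84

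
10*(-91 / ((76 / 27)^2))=-331695 / 2888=-114.85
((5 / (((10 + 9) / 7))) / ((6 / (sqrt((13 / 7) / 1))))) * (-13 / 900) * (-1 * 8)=13 * sqrt(91) / 2565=0.05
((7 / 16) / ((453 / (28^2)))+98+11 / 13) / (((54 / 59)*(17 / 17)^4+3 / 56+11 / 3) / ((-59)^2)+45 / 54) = 6746203954336 / 56532450741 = 119.33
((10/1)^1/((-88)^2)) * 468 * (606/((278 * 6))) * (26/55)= 153621/1480072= 0.10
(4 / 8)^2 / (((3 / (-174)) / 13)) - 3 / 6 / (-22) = -8293 / 44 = -188.48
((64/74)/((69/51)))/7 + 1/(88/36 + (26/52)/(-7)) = 39706/77441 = 0.51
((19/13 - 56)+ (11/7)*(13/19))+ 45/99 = -53.01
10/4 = 2.50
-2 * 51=-102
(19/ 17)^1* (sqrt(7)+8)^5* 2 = 950342* sqrt(7)/ 17+2681584/ 17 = 305644.27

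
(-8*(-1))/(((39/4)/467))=383.18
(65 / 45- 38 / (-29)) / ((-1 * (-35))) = 719 / 9135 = 0.08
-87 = -87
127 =127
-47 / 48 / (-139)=47 / 6672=0.01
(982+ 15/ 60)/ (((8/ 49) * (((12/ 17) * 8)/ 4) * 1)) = 3272857/ 768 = 4261.53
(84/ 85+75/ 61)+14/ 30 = 41756/ 15555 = 2.68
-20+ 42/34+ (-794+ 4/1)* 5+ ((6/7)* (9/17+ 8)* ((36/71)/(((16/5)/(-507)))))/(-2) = -124203847/33796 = -3675.10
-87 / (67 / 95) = -8265 / 67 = -123.36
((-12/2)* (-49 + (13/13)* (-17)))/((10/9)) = 1782/5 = 356.40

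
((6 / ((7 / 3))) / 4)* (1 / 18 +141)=2539 / 28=90.68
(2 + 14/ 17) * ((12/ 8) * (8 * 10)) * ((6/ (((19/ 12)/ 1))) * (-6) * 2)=-4976640/ 323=-15407.55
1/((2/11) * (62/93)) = 33/4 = 8.25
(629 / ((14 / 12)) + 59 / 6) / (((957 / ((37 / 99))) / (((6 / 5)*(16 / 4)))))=3412436 / 3316005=1.03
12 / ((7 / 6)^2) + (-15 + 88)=4009 / 49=81.82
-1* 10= -10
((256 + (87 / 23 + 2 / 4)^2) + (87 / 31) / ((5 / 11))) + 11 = 95611067 / 327980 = 291.51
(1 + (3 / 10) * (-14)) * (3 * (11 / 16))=-33 / 5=-6.60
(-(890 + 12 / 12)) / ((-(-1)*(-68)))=891 / 68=13.10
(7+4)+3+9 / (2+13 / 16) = 86 / 5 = 17.20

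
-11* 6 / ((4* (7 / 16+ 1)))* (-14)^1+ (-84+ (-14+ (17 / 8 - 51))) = 2543 / 184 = 13.82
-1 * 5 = -5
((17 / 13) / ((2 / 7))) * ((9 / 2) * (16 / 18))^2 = 73.23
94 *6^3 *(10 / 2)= 101520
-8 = -8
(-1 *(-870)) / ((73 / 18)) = 15660 / 73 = 214.52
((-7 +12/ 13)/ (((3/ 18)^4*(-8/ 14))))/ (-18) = -9954/ 13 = -765.69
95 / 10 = 19 / 2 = 9.50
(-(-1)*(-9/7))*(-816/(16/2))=918/7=131.14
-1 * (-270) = 270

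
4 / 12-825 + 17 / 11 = -27163 / 33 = -823.12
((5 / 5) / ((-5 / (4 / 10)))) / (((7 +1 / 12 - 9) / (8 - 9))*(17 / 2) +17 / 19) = -912 / 195925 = -0.00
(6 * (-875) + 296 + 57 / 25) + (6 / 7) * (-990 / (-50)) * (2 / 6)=-865561 / 175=-4946.06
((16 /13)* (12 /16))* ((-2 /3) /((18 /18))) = -8 /13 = -0.62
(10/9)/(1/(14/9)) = 140/81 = 1.73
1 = 1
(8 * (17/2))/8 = 17/2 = 8.50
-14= -14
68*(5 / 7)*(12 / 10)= 408 / 7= 58.29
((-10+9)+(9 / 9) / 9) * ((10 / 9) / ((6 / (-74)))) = 2960 / 243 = 12.18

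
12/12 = 1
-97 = -97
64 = 64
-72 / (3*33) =-8 / 11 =-0.73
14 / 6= 7 / 3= 2.33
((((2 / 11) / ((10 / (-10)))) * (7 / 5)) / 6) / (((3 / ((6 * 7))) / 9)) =-294 / 55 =-5.35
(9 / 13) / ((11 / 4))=36 / 143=0.25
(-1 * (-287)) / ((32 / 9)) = 2583 / 32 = 80.72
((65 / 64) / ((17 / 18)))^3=200201625 / 160989184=1.24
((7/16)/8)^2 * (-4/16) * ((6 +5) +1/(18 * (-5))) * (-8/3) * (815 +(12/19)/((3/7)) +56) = 803337997/42024960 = 19.12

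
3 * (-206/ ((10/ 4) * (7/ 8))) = -9888/ 35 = -282.51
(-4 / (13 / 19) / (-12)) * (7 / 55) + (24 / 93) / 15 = 5267 / 66495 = 0.08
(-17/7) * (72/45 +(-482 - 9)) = 41599/35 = 1188.54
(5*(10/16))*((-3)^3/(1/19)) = -12825/8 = -1603.12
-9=-9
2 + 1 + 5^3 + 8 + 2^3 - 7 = 137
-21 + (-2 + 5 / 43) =-984 / 43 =-22.88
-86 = -86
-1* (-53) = 53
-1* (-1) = 1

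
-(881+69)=-950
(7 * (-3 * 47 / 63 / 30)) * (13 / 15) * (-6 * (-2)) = -1222 / 225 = -5.43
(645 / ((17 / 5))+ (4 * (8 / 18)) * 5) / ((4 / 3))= 30385 / 204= 148.95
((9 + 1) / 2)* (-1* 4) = -20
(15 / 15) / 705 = 1 / 705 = 0.00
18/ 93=6/ 31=0.19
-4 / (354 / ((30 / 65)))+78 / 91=4574 / 5369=0.85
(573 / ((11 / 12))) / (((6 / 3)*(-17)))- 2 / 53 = -182588 / 9911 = -18.42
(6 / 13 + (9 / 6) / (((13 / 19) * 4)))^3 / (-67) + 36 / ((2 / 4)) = 5425186311 / 75365888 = 71.98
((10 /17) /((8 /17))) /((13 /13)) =5 /4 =1.25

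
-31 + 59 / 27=-778 / 27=-28.81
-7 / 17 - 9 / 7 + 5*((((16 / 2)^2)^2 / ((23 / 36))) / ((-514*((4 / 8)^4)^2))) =-11231442982 / 703409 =-15967.16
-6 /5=-1.20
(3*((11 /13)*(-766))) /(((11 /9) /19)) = -392958 /13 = -30227.54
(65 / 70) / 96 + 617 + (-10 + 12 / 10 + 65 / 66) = 15010553 / 24640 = 609.19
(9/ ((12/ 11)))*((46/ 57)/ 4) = 253/ 152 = 1.66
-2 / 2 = -1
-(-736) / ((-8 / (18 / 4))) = -414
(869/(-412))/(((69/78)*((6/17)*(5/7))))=-1344343/142140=-9.46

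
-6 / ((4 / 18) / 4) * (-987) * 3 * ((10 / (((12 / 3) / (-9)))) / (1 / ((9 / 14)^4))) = -3371993145 / 2744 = -1228860.48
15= 15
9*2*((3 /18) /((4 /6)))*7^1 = 63 /2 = 31.50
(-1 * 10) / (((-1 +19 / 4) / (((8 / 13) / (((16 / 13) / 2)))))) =-8 / 3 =-2.67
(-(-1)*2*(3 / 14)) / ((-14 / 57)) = -171 / 98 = -1.74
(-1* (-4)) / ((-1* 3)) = -4 / 3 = -1.33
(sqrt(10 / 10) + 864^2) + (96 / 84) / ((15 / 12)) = 746497.91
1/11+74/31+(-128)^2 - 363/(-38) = 212459765/12958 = 16396.03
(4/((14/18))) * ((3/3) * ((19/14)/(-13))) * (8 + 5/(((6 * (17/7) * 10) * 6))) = -186181/43316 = -4.30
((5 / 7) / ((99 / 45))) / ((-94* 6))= -25 / 43428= -0.00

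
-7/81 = -0.09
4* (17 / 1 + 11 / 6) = 75.33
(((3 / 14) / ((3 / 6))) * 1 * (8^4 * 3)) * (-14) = -73728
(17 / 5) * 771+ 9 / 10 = 26223 / 10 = 2622.30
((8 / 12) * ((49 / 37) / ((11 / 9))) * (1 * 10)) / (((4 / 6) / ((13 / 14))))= 4095 / 407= 10.06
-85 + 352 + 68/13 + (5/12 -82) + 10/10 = 191.65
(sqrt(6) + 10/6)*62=255.20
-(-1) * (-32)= -32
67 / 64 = 1.05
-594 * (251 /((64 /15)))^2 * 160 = -21050209125 /64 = -328909517.58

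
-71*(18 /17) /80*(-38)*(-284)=-862011 /85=-10141.31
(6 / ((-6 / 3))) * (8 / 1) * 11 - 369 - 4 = -637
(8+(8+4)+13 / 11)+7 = 310 / 11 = 28.18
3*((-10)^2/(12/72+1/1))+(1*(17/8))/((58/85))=845315/3248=260.26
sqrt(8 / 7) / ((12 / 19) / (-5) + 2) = 95 * sqrt(14) / 623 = 0.57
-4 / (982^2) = -1 / 241081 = -0.00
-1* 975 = -975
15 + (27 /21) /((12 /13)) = 459 /28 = 16.39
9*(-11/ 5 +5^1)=126/ 5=25.20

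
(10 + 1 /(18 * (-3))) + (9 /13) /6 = 10.10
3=3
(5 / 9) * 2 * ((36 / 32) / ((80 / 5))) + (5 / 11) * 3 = 1015 / 704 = 1.44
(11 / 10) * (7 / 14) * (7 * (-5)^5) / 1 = -48125 / 4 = -12031.25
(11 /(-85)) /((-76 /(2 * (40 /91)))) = 44 /29393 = 0.00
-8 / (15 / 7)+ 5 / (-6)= -137 / 30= -4.57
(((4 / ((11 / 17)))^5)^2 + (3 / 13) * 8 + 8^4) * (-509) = -13988530605868285035256 / 337186519813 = -41486031569.79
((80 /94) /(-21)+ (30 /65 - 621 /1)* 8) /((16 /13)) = -3981097 /987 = -4033.53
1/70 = 0.01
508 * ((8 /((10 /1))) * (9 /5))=18288 /25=731.52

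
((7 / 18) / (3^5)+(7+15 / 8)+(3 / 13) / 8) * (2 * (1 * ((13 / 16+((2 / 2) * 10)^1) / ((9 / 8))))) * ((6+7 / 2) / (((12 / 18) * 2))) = 1219.68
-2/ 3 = -0.67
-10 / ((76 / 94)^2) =-15.30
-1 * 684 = -684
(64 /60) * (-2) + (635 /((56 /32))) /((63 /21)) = 12476 /105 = 118.82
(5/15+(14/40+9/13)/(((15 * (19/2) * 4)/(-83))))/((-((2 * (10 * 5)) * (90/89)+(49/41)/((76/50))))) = -32727881/18370332500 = -0.00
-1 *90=-90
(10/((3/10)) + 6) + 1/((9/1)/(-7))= 347/9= 38.56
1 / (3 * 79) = 1 / 237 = 0.00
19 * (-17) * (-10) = 3230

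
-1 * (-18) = 18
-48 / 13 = -3.69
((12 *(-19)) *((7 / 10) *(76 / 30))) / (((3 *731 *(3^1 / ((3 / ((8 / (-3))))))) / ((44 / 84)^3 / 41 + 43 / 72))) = 26349751 / 634426128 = 0.04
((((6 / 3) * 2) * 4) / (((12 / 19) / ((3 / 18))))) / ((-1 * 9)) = -0.47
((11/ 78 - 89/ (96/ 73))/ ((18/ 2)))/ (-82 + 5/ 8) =9365/ 101556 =0.09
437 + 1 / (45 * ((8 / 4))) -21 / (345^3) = 3987835637 / 9125250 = 437.01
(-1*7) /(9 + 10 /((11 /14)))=-0.32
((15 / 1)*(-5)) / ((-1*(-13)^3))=-75 / 2197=-0.03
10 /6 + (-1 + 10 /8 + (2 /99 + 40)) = 16607 /396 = 41.94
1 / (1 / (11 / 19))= 11 / 19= 0.58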